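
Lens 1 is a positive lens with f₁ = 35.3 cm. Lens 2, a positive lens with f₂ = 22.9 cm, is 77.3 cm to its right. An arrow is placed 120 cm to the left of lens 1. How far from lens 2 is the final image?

Lens 1: 1/d_i1 = 1/f₁ − 1/d_o1 = 1/(35.3) − 1/(120) = 0.02000, so d_i1 = 50.01 cm.
The intermediate image is 50.01 cm to the right of lens 1, which is 77.3 − (50.01) = 27.29 cm to the left of lens 2, so d_o2 = +27.29 cm.
Lens 2: 1/d_i2 = 1/f₂ − 1/d_o2 = 1/(22.9) − 1/(27.29) = 0.007025, so d_i2 = 142 cm.
The final image is real, 142 cm to the right of lens 2 (overall magnification ≈ 2.2).

142 cm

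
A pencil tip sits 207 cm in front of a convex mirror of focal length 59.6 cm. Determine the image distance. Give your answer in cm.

46.3 cm

For a convex mirror, f = -59.6 cm.
Mirror equation: 1/d_i = 1/f − 1/d_o = 1/(-59.60) − 1/(207) = -0.01678 − 0.004831 = -0.02161, so d_i = -46.3 cm.
The image is virtual, upright and reduced, behind the mirror.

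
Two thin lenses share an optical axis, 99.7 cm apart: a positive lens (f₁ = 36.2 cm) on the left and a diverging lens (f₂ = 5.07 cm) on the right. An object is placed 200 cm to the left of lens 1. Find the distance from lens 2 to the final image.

Lens 1: 1/d_i1 = 1/f₁ − 1/d_o1 = 1/(36.2) − 1/(200) = 0.02262, so d_i1 = 44.20 cm.
The intermediate image is 44.20 cm to the right of lens 1, which is 99.7 − (44.20) = 55.50 cm to the left of lens 2, so d_o2 = +55.50 cm.
Lens 2 is diverging, so f₂ = −5.07 cm.
Lens 2: 1/d_i2 = 1/f₂ − 1/d_o2 = 1/(-5.07) − 1/(55.50) = -0.2153, so d_i2 = -4.65 cm.
The final image is virtual, 4.65 cm to the left of lens 2 (overall magnification ≈ -0.018).

4.65 cm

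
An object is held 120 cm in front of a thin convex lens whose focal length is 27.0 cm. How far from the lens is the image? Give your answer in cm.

34.8 cm

Thin-lens equation: 1/s_i = 1/f − 1/s_o = 1/(27.00) − 1/(120) = 0.03704 − 0.008333 = 0.02870, so s_i = 34.8 cm.
The image is real, inverted and reduced, on the far side of the lens.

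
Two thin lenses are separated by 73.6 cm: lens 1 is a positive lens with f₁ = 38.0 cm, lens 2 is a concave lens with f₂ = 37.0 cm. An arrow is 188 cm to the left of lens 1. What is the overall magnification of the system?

Lens 1: 1/d_i1 = 1/(38.0) − 1/(188) = 0.02100, so d_i1 = 47.63 cm; m₁ = −d_i1/d_o1 = -0.2534.
d_o2 = 73.6 − (47.63) = 25.97 cm.
f₂ = −37.0 cm (diverging).
Lens 2: 1/d_i2 = 1/(-37.0) − 1/(25.97) = -0.06553, so d_i2 = -15.26 cm; m₂ = −d_i2/d_o2 = +0.5876.
m = m₁·m₂ = (-0.2534)(+0.5876) = -0.149.

m = -0.149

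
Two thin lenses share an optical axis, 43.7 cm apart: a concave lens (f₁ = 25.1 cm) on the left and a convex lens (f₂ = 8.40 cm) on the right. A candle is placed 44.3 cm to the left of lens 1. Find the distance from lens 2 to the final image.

9.77 cm

Lens 1 is diverging, so f₁ = −25.1 cm.
Lens 1: 1/d_i1 = 1/f₁ − 1/d_o1 = 1/(-25.1) − 1/(44.3) = -0.06241, so d_i1 = -16.02 cm.
The intermediate image is 16.02 cm to the left of lens 1 (virtual), which is 43.7 − (-16.02) = 59.72 cm to the left of lens 2, so d_o2 = +59.72 cm.
Lens 2: 1/d_i2 = 1/f₂ − 1/d_o2 = 1/(8.40) − 1/(59.72) = 0.1023, so d_i2 = 9.77 cm.
The final image is real, 9.77 cm to the right of lens 2 (overall magnification ≈ -0.059).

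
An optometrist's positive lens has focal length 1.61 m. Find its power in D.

P = 1/f = 1/(1.61 m) = +0.621 D.

P = +0.621 D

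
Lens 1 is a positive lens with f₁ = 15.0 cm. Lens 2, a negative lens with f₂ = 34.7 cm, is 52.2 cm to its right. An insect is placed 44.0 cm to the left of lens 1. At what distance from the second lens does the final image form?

15.9 cm

Lens 1: 1/d_i1 = 1/f₁ − 1/d_o1 = 1/(15.0) − 1/(44.0) = 0.04394, so d_i1 = 22.76 cm.
The intermediate image is 22.76 cm to the right of lens 1, which is 52.2 − (22.76) = 29.44 cm to the left of lens 2, so d_o2 = +29.44 cm.
Lens 2 is diverging, so f₂ = −34.7 cm.
Lens 2: 1/d_i2 = 1/f₂ − 1/d_o2 = 1/(-34.7) − 1/(29.44) = -0.06279, so d_i2 = -15.9 cm.
The final image is virtual, 15.9 cm to the left of lens 2 (overall magnification ≈ -0.28).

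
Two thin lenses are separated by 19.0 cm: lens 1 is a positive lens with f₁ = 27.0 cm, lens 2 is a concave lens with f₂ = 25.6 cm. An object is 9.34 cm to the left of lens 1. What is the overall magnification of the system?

m = +0.665

Lens 1: 1/d_i1 = 1/(27.0) − 1/(9.34) = -0.07003, so d_i1 = -14.28 cm; m₁ = −d_i1/d_o1 = +1.529.
d_o2 = 19.0 − (-14.28) = 33.28 cm.
f₂ = −25.6 cm (diverging).
Lens 2: 1/d_i2 = 1/(-25.6) − 1/(33.28) = -0.06911, so d_i2 = -14.47 cm; m₂ = −d_i2/d_o2 = +0.4348.
m = m₁·m₂ = (+1.529)(+0.4348) = +0.665.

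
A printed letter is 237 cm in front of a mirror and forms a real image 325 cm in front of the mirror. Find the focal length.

Real image ⇒ d_i = +325 cm.
1/f = 1/d_o + 1/d_i = 1/(237) + 1/(325) = 0.007296, so f = 137 cm.
Since f is positive, the mirror is concave.

f = 137 cm (concave)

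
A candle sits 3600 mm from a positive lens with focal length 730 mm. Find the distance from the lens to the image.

Lens equation: 1/d_i = 1/f − 1/d_o = 1/(730.0) − 1/(3600) = 0.001370 − 0.0002778 = 0.001092, so d_i = 916 mm.
The image is real, inverted and reduced, on the far side of the lens.

916 mm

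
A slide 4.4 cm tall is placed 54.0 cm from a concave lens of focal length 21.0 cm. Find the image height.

For a concave lens, f = -21.0 cm.
1/d_i = 1/f − 1/d_o = 1/(-21.00) − 1/(54.0) = -0.06614, so d_i = -15.12 cm.
m = −d_i/d_o = +0.2800.
|h_i| = |m|·h_o = 0.2800 × 4.4 = 1.23 cm. The image is virtual, upright and reduced, on the same side as the object.

1.23 cm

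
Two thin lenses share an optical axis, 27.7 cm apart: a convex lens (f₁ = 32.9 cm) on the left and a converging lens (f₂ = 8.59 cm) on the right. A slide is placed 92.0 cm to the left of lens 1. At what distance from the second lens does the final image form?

Lens 1: 1/d_i1 = 1/f₁ − 1/d_o1 = 1/(32.9) − 1/(92.0) = 0.01953, so d_i1 = 51.21 cm.
The intermediate image is 51.21 cm to the right of lens 1, which lies 23.51 cm to the right of lens 2 — a virtual object — so d_o2 = −23.51 cm.
Lens 2: 1/d_i2 = 1/f₂ − 1/d_o2 = 1/(8.59) − 1/(-23.51) = 0.1589, so d_i2 = 6.29 cm.
The final image is real, 6.29 cm to the right of lens 2 (overall magnification ≈ -0.15).

6.29 cm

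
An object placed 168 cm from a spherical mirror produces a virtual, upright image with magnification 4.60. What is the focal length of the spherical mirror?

f = 215 cm (concave)

m = −d_i/d_o ⇒ d_i = −m·d_o = −(+4.60)·(168) = -772.8 cm.
1/f = 1/d_o + 1/d_i = 1/(168) + 1/(-772.8) = 0.004658, so f = 215 cm.
Since f is positive, the spherical mirror is concave.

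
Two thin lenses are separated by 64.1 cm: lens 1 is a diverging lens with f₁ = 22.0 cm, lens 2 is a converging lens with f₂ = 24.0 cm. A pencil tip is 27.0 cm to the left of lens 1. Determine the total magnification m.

f₁ = −22.0 cm (diverging).
Lens 1: 1/d_i1 = 1/(-22.0) − 1/(27.0) = -0.08249, so d_i1 = -12.12 cm; m₁ = −d_i1/d_o1 = +0.4489.
d_o2 = 64.1 − (-12.12) = 76.22 cm.
Lens 2: 1/d_i2 = 1/(24.0) − 1/(76.22) = 0.02855, so d_i2 = 35.03 cm; m₂ = −d_i2/d_o2 = -0.4596.
m = m₁·m₂ = (+0.4489)(-0.4596) = -0.206.

m = -0.206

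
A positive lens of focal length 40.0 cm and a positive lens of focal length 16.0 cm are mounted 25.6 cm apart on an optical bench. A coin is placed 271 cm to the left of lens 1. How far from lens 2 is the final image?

9.14 cm

Lens 1: 1/d_i1 = 1/f₁ − 1/d_o1 = 1/(40.0) − 1/(271) = 0.02131, so d_i1 = 46.93 cm.
The intermediate image is 46.93 cm to the right of lens 1, which lies 21.33 cm to the right of lens 2 — a virtual object — so d_o2 = −21.33 cm.
Lens 2: 1/d_i2 = 1/f₂ − 1/d_o2 = 1/(16.0) − 1/(-21.33) = 0.1094, so d_i2 = 9.14 cm.
The final image is real, 9.14 cm to the right of lens 2 (overall magnification ≈ -0.074).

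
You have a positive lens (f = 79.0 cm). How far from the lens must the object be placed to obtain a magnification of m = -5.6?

93.1 cm

m = −d_i/d_o ⇒ d_i = −m·d_o.
1/f = 1/d_o + 1/d_i = 1/d_o − 1/(m·d_o) = (1 − 1/m)/d_o, so d_o = f(1 − 1/m) = (79.00)(1 − 1/(-5.6)) = 93.1 cm.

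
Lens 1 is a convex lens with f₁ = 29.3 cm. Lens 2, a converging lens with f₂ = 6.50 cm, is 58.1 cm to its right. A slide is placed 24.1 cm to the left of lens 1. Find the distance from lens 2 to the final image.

Lens 1: 1/d_i1 = 1/f₁ − 1/d_o1 = 1/(29.3) − 1/(24.1) = -0.007364, so d_i1 = -135.8 cm.
The intermediate image is 135.8 cm to the left of lens 1 (virtual), which is 58.1 − (-135.8) = 193.9 cm to the left of lens 2, so d_o2 = +193.9 cm.
Lens 2: 1/d_i2 = 1/f₂ − 1/d_o2 = 1/(6.50) − 1/(193.9) = 0.1487, so d_i2 = 6.73 cm.
The final image is real, 6.73 cm to the right of lens 2 (overall magnification ≈ -0.20).

6.73 cm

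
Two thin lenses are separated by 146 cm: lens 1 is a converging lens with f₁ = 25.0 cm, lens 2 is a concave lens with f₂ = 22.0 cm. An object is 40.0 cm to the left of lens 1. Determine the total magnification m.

m = -0.362

Lens 1: 1/d_i1 = 1/(25.0) − 1/(40.0) = 0.01500, so d_i1 = 66.67 cm; m₁ = −d_i1/d_o1 = -1.667.
d_o2 = 146 − (66.67) = 79.33 cm.
f₂ = −22.0 cm (diverging).
Lens 2: 1/d_i2 = 1/(-22.0) − 1/(79.33) = -0.05806, so d_i2 = -17.22 cm; m₂ = −d_i2/d_o2 = +0.2171.
m = m₁·m₂ = (-1.667)(+0.2171) = -0.362.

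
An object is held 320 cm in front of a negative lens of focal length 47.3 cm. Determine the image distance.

41.2 cm

For a negative lens, f = -47.3 cm.
Lens equation: 1/d_i = 1/f − 1/d_o = 1/(-47.30) − 1/(320) = -0.02114 − 0.003125 = -0.02427, so d_i = -41.2 cm.
The image is virtual, upright and reduced, on the same side as the object.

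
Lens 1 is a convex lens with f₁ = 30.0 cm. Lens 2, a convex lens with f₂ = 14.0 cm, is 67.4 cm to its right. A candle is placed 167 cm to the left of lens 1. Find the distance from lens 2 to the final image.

25.6 cm

Lens 1: 1/d_i1 = 1/f₁ − 1/d_o1 = 1/(30.0) − 1/(167) = 0.02735, so d_i1 = 36.57 cm.
The intermediate image is 36.57 cm to the right of lens 1, which is 67.4 − (36.57) = 30.83 cm to the left of lens 2, so d_o2 = +30.83 cm.
Lens 2: 1/d_i2 = 1/f₂ − 1/d_o2 = 1/(14.0) − 1/(30.83) = 0.03899, so d_i2 = 25.6 cm.
The final image is real, 25.6 cm to the right of lens 2 (overall magnification ≈ 0.18).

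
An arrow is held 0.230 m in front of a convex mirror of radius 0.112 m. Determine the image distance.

f = R/2 = 0.112/2 = 0.05600 m; for a convex mirror, f = -0.05600 m.
Mirror equation: 1/d_i = 1/f − 1/d_o = 1/(-0.05600) − 1/(0.230) = -17.86 − 4.348 = -22.20, so d_i = -0.0450 m.
The image is virtual, upright and reduced, behind the mirror.

0.0450 m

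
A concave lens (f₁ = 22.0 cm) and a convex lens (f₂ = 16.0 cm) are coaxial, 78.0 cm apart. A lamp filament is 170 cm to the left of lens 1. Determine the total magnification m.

m = -0.0225

f₁ = −22.0 cm (diverging).
Lens 1: 1/d_i1 = 1/(-22.0) − 1/(170) = -0.05134, so d_i1 = -19.48 cm; m₁ = −d_i1/d_o1 = +0.1146.
d_o2 = 78.0 − (-19.48) = 97.48 cm.
Lens 2: 1/d_i2 = 1/(16.0) − 1/(97.48) = 0.05224, so d_i2 = 19.14 cm; m₂ = −d_i2/d_o2 = -0.1964.
m = m₁·m₂ = (+0.1146)(-0.1964) = -0.0225.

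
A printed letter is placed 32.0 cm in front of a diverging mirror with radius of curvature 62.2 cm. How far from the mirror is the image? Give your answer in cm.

f = R/2 = 62.2/2 = 31.10 cm; for a diverging mirror, f = -31.10 cm.
Mirror equation: 1/s_i = 1/f − 1/s_o = 1/(-31.10) − 1/(32.0) = -0.03215 − 0.03125 = -0.06340, so s_i = -15.8 cm.
The image is virtual, upright and reduced, behind the mirror.

15.8 cm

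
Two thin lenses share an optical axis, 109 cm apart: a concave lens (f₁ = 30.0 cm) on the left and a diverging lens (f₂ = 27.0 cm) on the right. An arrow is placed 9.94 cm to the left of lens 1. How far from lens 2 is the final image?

21.9 cm

Lens 1 is diverging, so f₁ = −30.0 cm.
Lens 1: 1/d_i1 = 1/f₁ − 1/d_o1 = 1/(-30.0) − 1/(9.94) = -0.1339, so d_i1 = -7.466 cm.
The intermediate image is 7.466 cm to the left of lens 1 (virtual), which is 109 − (-7.466) = 116.5 cm to the left of lens 2, so d_o2 = +116.5 cm.
Lens 2 is diverging, so f₂ = −27.0 cm.
Lens 2: 1/d_i2 = 1/f₂ − 1/d_o2 = 1/(-27.0) − 1/(116.5) = -0.04562, so d_i2 = -21.9 cm.
The final image is virtual, 21.9 cm to the left of lens 2 (overall magnification ≈ 0.14).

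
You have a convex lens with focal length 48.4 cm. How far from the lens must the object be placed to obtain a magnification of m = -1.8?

75.3 cm

m = −d_i/d_o ⇒ d_i = −m·d_o.
1/f = 1/d_o + 1/d_i = 1/d_o − 1/(m·d_o) = (1 − 1/m)/d_o, so d_o = f(1 − 1/m) = (48.40)(1 − 1/(-1.8)) = 75.3 cm.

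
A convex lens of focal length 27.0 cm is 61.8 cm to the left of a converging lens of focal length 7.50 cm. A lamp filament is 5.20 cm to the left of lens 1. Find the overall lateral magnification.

Lens 1: 1/d_i1 = 1/(27.0) − 1/(5.20) = -0.1553, so d_i1 = -6.440 cm; m₁ = −d_i1/d_o1 = +1.238.
d_o2 = 61.8 − (-6.440) = 68.24 cm.
Lens 2: 1/d_i2 = 1/(7.50) − 1/(68.24) = 0.1187, so d_i2 = 8.426 cm; m₂ = −d_i2/d_o2 = -0.1235.
m = m₁·m₂ = (+1.238)(-0.1235) = -0.153.

m = -0.153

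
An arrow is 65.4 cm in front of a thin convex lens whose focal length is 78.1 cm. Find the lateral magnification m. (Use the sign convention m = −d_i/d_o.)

1/d_i = 1/f − 1/d_o = 1/(78.10) − 1/(65.4) = -0.002486, so d_i = -402.2 cm.
m = −d_i/d_o = −(-402.2)/(65.4) = +6.15.
The image is virtual, upright and enlarged, on the same side as the object.

m = +6.15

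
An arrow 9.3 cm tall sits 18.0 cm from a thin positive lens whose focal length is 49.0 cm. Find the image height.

1/d_i = 1/f − 1/d_o = 1/(49.00) − 1/(18.0) = -0.03515, so d_i = -28.45 cm.
m = −d_i/d_o = +1.581.
|h_i| = |m|·h_o = 1.581 × 9.3 = 14.7 cm. The image is virtual, upright and enlarged, on the same side as the object.

14.7 cm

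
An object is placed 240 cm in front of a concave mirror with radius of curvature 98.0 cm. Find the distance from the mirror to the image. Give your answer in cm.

61.6 cm

f = R/2 = 98.0/2 = 49.00 cm.
Mirror equation: 1/q = 1/f − 1/p = 1/(49.00) − 1/(240) = 0.02041 − 0.004167 = 0.01624, so q = 61.6 cm.
The image is real, inverted and reduced, in front of the mirror.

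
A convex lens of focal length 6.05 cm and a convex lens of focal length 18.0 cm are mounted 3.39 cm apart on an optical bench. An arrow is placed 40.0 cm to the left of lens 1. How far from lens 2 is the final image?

3.10 cm

Lens 1: 1/d_i1 = 1/f₁ − 1/d_o1 = 1/(6.05) − 1/(40.0) = 0.1403, so d_i1 = 7.128 cm.
The intermediate image is 7.128 cm to the right of lens 1, which lies 3.738 cm to the right of lens 2 — a virtual object — so d_o2 = −3.738 cm.
Lens 2: 1/d_i2 = 1/f₂ − 1/d_o2 = 1/(18.0) − 1/(-3.738) = 0.3231, so d_i2 = 3.10 cm.
The final image is real, 3.10 cm to the right of lens 2 (overall magnification ≈ -0.15).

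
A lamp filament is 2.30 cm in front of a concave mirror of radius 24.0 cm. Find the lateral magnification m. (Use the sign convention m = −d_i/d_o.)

f = R/2 = 24.0/2 = 12.00 cm.
1/d_i = 1/f − 1/d_o = 1/(12.00) − 1/(2.30) = -0.3514, so d_i = -2.845 cm.
m = −d_i/d_o = −(-2.845)/(2.30) = +1.24.
The image is virtual, upright and enlarged, behind the mirror.

m = +1.24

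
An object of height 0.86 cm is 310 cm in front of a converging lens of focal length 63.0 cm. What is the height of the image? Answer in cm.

1/d_i = 1/f − 1/d_o = 1/(63.00) − 1/(310) = 0.01265, so d_i = 79.07 cm.
m = −d_i/d_o = -0.2551.
|h_i| = |m|·h_o = 0.2551 × 0.86 = 0.219 cm. The image is real, inverted and reduced, on the far side of the lens.

0.219 cm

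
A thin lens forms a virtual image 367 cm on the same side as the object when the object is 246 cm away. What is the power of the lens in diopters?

P = +0.134 D

Virtual image ⇒ d_i = −367 cm.
1/f = 1/d_o + 1/d_i = 1/(246) + 1/(-367) = 0.001340 cm⁻¹.
f = 746.1 cm = 7.461 m, so P = 1/f = +0.134 D.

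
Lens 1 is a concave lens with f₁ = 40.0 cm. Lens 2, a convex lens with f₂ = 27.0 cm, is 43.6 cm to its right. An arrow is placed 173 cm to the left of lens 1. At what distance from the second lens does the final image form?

Lens 1 is diverging, so f₁ = −40.0 cm.
Lens 1: 1/d_i1 = 1/f₁ − 1/d_o1 = 1/(-40.0) − 1/(173) = -0.03078, so d_i1 = -32.49 cm.
The intermediate image is 32.49 cm to the left of lens 1 (virtual), which is 43.6 − (-32.49) = 76.09 cm to the left of lens 2, so d_o2 = +76.09 cm.
Lens 2: 1/d_i2 = 1/f₂ − 1/d_o2 = 1/(27.0) − 1/(76.09) = 0.02389, so d_i2 = 41.9 cm.
The final image is real, 41.9 cm to the right of lens 2 (overall magnification ≈ -0.10).

41.9 cm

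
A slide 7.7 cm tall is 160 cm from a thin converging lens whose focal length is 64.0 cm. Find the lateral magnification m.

1/d_i = 1/f − 1/d_o = 1/(64.00) − 1/(160) = 0.009375, so d_i = 106.7 cm.
m = −d_i/d_o = −(106.7)/(160) = -0.667.
The image is real, inverted and reduced, on the far side of the lens.

m = -0.667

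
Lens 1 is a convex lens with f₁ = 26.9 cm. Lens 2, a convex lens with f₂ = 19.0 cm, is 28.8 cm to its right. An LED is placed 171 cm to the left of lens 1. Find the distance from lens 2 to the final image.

Lens 1: 1/d_i1 = 1/f₁ − 1/d_o1 = 1/(26.9) − 1/(171) = 0.03133, so d_i1 = 31.92 cm.
The intermediate image is 31.92 cm to the right of lens 1, which lies 3.120 cm to the right of lens 2 — a virtual object — so d_o2 = −3.120 cm.
Lens 2: 1/d_i2 = 1/f₂ − 1/d_o2 = 1/(19.0) − 1/(-3.120) = 0.3731, so d_i2 = 2.68 cm.
The final image is real, 2.68 cm to the right of lens 2 (overall magnification ≈ -0.16).

2.68 cm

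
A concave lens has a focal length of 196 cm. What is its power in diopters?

P = -0.510 D

For a concave lens, f = −196 cm.
f = -196 cm = -1.96 m.
P = 1/f = 1/(-1.96 m) = -0.510 D.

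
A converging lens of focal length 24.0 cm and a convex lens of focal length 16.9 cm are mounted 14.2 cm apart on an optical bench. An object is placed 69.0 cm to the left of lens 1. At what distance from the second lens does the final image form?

9.67 cm

Lens 1: 1/d_i1 = 1/f₁ − 1/d_o1 = 1/(24.0) − 1/(69.0) = 0.02717, so d_i1 = 36.80 cm.
The intermediate image is 36.80 cm to the right of lens 1, which lies 22.60 cm to the right of lens 2 — a virtual object — so d_o2 = −22.60 cm.
Lens 2: 1/d_i2 = 1/f₂ − 1/d_o2 = 1/(16.9) − 1/(-22.60) = 0.1034, so d_i2 = 9.67 cm.
The final image is real, 9.67 cm to the right of lens 2 (overall magnification ≈ -0.23).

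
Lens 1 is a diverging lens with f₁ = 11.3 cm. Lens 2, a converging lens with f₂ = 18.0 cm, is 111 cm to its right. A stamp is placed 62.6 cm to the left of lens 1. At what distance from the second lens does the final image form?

Lens 1 is diverging, so f₁ = −11.3 cm.
Lens 1: 1/d_i1 = 1/f₁ − 1/d_o1 = 1/(-11.3) − 1/(62.6) = -0.1045, so d_i1 = -9.572 cm.
The intermediate image is 9.572 cm to the left of lens 1 (virtual), which is 111 − (-9.572) = 120.6 cm to the left of lens 2, so d_o2 = +120.6 cm.
Lens 2: 1/d_i2 = 1/f₂ − 1/d_o2 = 1/(18.0) − 1/(120.6) = 0.04726, so d_i2 = 21.2 cm.
The final image is real, 21.2 cm to the right of lens 2 (overall magnification ≈ -0.027).

21.2 cm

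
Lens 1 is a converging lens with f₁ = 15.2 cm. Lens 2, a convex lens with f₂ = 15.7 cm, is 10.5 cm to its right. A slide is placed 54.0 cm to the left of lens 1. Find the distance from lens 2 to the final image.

Lens 1: 1/d_i1 = 1/f₁ − 1/d_o1 = 1/(15.2) − 1/(54.0) = 0.04727, so d_i1 = 21.15 cm.
The intermediate image is 21.15 cm to the right of lens 1, which lies 10.65 cm to the right of lens 2 — a virtual object — so d_o2 = −10.65 cm.
Lens 2: 1/d_i2 = 1/f₂ − 1/d_o2 = 1/(15.7) − 1/(-10.65) = 0.1576, so d_i2 = 6.35 cm.
The final image is real, 6.35 cm to the right of lens 2 (overall magnification ≈ -0.23).

6.35 cm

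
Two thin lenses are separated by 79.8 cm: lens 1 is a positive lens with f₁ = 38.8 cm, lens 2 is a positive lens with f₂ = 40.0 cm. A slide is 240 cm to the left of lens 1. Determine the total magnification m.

m = -1.19

Lens 1: 1/d_i1 = 1/(38.8) − 1/(240) = 0.02161, so d_i1 = 46.28 cm; m₁ = −d_i1/d_o1 = -0.1928.
d_o2 = 79.8 − (46.28) = 33.52 cm.
Lens 2: 1/d_i2 = 1/(40.0) − 1/(33.52) = -0.004833, so d_i2 = -206.9 cm; m₂ = −d_i2/d_o2 = +6.173.
m = m₁·m₂ = (-0.1928)(+6.173) = -1.19.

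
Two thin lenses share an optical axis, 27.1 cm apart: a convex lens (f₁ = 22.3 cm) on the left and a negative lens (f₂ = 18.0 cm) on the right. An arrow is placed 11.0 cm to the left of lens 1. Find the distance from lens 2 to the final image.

13.2 cm

Lens 1: 1/d_i1 = 1/f₁ − 1/d_o1 = 1/(22.3) − 1/(11.0) = -0.04607, so d_i1 = -21.71 cm.
The intermediate image is 21.71 cm to the left of lens 1 (virtual), which is 27.1 − (-21.71) = 48.81 cm to the left of lens 2, so d_o2 = +48.81 cm.
Lens 2 is diverging, so f₂ = −18.0 cm.
Lens 2: 1/d_i2 = 1/f₂ − 1/d_o2 = 1/(-18.0) − 1/(48.81) = -0.07604, so d_i2 = -13.2 cm.
The final image is virtual, 13.2 cm to the left of lens 2 (overall magnification ≈ 0.53).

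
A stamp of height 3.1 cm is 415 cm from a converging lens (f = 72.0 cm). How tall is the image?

1/d_i = 1/f − 1/d_o = 1/(72.00) − 1/(415) = 0.01148, so d_i = 87.11 cm.
m = −d_i/d_o = -0.2099.
|h_i| = |m|·h_o = 0.2099 × 3.1 = 0.651 cm. The image is real, inverted and reduced, on the far side of the lens.

0.651 cm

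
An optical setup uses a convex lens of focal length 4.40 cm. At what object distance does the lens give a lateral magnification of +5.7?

3.63 cm

m = −d_i/d_o ⇒ d_i = −m·d_o.
1/f = 1/d_o + 1/d_i = 1/d_o − 1/(m·d_o) = (1 − 1/m)/d_o, so d_o = f(1 − 1/m) = (4.400)(1 − 1/(+5.7)) = 3.63 cm.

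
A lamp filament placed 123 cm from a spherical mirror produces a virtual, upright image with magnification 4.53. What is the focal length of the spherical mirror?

f = 158 cm (concave)

m = −d_i/d_o ⇒ d_i = −m·d_o = −(+4.53)·(123) = -557.2 cm.
1/f = 1/d_o + 1/d_i = 1/(123) + 1/(-557.2) = 0.006335, so f = 158 cm.
Since f is positive, the spherical mirror is concave.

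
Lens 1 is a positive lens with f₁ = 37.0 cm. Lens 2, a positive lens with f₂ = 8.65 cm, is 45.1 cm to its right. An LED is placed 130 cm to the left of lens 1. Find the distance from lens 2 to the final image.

3.75 cm

Lens 1: 1/d_i1 = 1/f₁ − 1/d_o1 = 1/(37.0) − 1/(130) = 0.01933, so d_i1 = 51.72 cm.
The intermediate image is 51.72 cm to the right of lens 1, which lies 6.620 cm to the right of lens 2 — a virtual object — so d_o2 = −6.620 cm.
Lens 2: 1/d_i2 = 1/f₂ − 1/d_o2 = 1/(8.65) − 1/(-6.620) = 0.2667, so d_i2 = 3.75 cm.
The final image is real, 3.75 cm to the right of lens 2 (overall magnification ≈ -0.23).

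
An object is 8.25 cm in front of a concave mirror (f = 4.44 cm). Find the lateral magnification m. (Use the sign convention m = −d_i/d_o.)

m = -1.17

1/d_i = 1/f − 1/d_o = 1/(4.440) − 1/(8.25) = 0.1040, so d_i = 9.614 cm.
m = −d_i/d_o = −(9.614)/(8.25) = -1.17.
The image is real, inverted and enlarged, in front of the mirror.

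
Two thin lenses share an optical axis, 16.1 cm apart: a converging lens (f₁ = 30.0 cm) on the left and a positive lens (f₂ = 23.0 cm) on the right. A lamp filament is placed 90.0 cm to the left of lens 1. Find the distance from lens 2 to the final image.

12.8 cm

Lens 1: 1/d_i1 = 1/f₁ − 1/d_o1 = 1/(30.0) − 1/(90.0) = 0.02222, so d_i1 = 45.00 cm.
The intermediate image is 45.00 cm to the right of lens 1, which lies 28.90 cm to the right of lens 2 — a virtual object — so d_o2 = −28.90 cm.
Lens 2: 1/d_i2 = 1/f₂ − 1/d_o2 = 1/(23.0) − 1/(-28.90) = 0.07808, so d_i2 = 12.8 cm.
The final image is real, 12.8 cm to the right of lens 2 (overall magnification ≈ -0.22).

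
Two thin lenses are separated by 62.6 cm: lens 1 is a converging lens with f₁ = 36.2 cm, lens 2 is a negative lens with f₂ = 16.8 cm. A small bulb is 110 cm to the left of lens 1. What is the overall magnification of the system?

Lens 1: 1/d_i1 = 1/(36.2) − 1/(110) = 0.01853, so d_i1 = 53.96 cm; m₁ = −d_i1/d_o1 = -0.4905.
d_o2 = 62.6 − (53.96) = 8.640 cm.
f₂ = −16.8 cm (diverging).
Lens 2: 1/d_i2 = 1/(-16.8) − 1/(8.640) = -0.1753, so d_i2 = -5.706 cm; m₂ = −d_i2/d_o2 = +0.6604.
m = m₁·m₂ = (-0.4905)(+0.6604) = -0.324.

m = -0.324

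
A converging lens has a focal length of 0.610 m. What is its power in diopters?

P = 1/f = 1/(0.610 m) = +1.64 D.

P = +1.64 D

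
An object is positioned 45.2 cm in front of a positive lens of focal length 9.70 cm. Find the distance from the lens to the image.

12.4 cm

Thin-lens equation: 1/d_i = 1/f − 1/d_o = 1/(9.700) − 1/(45.2) = 0.1031 − 0.02212 = 0.08097, so d_i = 12.4 cm.
The image is real, inverted and reduced, on the far side of the lens.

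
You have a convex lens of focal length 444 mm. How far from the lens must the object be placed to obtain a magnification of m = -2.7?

608 mm

m = −d_i/d_o ⇒ d_i = −m·d_o.
1/f = 1/d_o + 1/d_i = 1/d_o − 1/(m·d_o) = (1 − 1/m)/d_o, so d_o = f(1 − 1/m) = (444.0)(1 − 1/(-2.7)) = 608 mm.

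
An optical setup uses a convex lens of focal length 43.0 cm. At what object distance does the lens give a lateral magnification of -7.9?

48.4 cm

m = −d_i/d_o ⇒ d_i = −m·d_o.
1/f = 1/d_o + 1/d_i = 1/d_o − 1/(m·d_o) = (1 − 1/m)/d_o, so d_o = f(1 − 1/m) = (43.00)(1 − 1/(-7.9)) = 48.4 cm.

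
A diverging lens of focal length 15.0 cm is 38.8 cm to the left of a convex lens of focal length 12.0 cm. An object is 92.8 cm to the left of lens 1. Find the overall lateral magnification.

f₁ = −15.0 cm (diverging).
Lens 1: 1/d_i1 = 1/(-15.0) − 1/(92.8) = -0.07744, so d_i1 = -12.91 cm; m₁ = −d_i1/d_o1 = +0.1391.
d_o2 = 38.8 − (-12.91) = 51.71 cm.
Lens 2: 1/d_i2 = 1/(12.0) − 1/(51.71) = 0.06399, so d_i2 = 15.63 cm; m₂ = −d_i2/d_o2 = -0.3022.
m = m₁·m₂ = (+0.1391)(-0.3022) = -0.0420.

m = -0.0420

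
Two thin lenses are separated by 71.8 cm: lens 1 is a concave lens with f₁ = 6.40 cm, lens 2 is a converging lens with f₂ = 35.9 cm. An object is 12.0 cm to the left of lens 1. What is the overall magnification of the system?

f₁ = −6.40 cm (diverging).
Lens 1: 1/d_i1 = 1/(-6.40) − 1/(12.0) = -0.2396, so d_i1 = -4.174 cm; m₁ = −d_i1/d_o1 = +0.3478.
d_o2 = 71.8 − (-4.174) = 75.97 cm.
Lens 2: 1/d_i2 = 1/(35.9) − 1/(75.97) = 0.01469, so d_i2 = 68.06 cm; m₂ = −d_i2/d_o2 = -0.8959.
m = m₁·m₂ = (+0.3478)(-0.8959) = -0.312.

m = -0.312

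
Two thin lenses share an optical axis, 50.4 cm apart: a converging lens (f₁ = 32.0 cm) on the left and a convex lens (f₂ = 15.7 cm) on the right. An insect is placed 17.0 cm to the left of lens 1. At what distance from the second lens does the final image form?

19.2 cm

Lens 1: 1/d_i1 = 1/f₁ − 1/d_o1 = 1/(32.0) − 1/(17.0) = -0.02757, so d_i1 = -36.27 cm.
The intermediate image is 36.27 cm to the left of lens 1 (virtual), which is 50.4 − (-36.27) = 86.67 cm to the left of lens 2, so d_o2 = +86.67 cm.
Lens 2: 1/d_i2 = 1/f₂ − 1/d_o2 = 1/(15.7) − 1/(86.67) = 0.05216, so d_i2 = 19.2 cm.
The final image is real, 19.2 cm to the right of lens 2 (overall magnification ≈ -0.47).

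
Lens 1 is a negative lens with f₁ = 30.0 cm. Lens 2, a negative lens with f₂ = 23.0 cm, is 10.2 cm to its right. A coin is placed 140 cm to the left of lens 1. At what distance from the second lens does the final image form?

Lens 1 is diverging, so f₁ = −30.0 cm.
Lens 1: 1/d_i1 = 1/f₁ − 1/d_o1 = 1/(-30.0) − 1/(140) = -0.04048, so d_i1 = -24.71 cm.
The intermediate image is 24.71 cm to the left of lens 1 (virtual), which is 10.2 − (-24.71) = 34.91 cm to the left of lens 2, so d_o2 = +34.91 cm.
Lens 2 is diverging, so f₂ = −23.0 cm.
Lens 2: 1/d_i2 = 1/f₂ − 1/d_o2 = 1/(-23.0) − 1/(34.91) = -0.07212, so d_i2 = -13.9 cm.
The final image is virtual, 13.9 cm to the left of lens 2 (overall magnification ≈ 0.070).

13.9 cm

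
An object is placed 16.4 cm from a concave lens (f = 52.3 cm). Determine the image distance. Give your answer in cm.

12.5 cm

For a concave lens, f = -52.3 cm.
Lens equation: 1/s_i = 1/f − 1/s_o = 1/(-52.30) − 1/(16.4) = -0.01912 − 0.06098 = -0.08010, so s_i = -12.5 cm.
The image is virtual, upright and reduced, on the same side as the object.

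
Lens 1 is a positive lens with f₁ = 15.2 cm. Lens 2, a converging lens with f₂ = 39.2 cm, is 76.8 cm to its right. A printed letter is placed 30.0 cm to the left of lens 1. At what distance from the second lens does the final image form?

266 cm

Lens 1: 1/d_i1 = 1/f₁ − 1/d_o1 = 1/(15.2) − 1/(30.0) = 0.03246, so d_i1 = 30.81 cm.
The intermediate image is 30.81 cm to the right of lens 1, which is 76.8 − (30.81) = 45.99 cm to the left of lens 2, so d_o2 = +45.99 cm.
Lens 2: 1/d_i2 = 1/f₂ − 1/d_o2 = 1/(39.2) − 1/(45.99) = 0.003766, so d_i2 = 266 cm.
The final image is real, 266 cm to the right of lens 2 (overall magnification ≈ 5.9).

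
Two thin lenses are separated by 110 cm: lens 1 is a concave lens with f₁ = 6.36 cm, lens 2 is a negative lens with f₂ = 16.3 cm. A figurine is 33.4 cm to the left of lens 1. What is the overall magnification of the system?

m = +0.0198

f₁ = −6.36 cm (diverging).
Lens 1: 1/d_i1 = 1/(-6.36) − 1/(33.4) = -0.1872, so d_i1 = -5.343 cm; m₁ = −d_i1/d_o1 = +0.1600.
d_o2 = 110 − (-5.343) = 115.3 cm.
f₂ = −16.3 cm (diverging).
Lens 2: 1/d_i2 = 1/(-16.3) − 1/(115.3) = -0.07002, so d_i2 = -14.28 cm; m₂ = −d_i2/d_o2 = +0.1239.
m = m₁·m₂ = (+0.1600)(+0.1239) = +0.0198.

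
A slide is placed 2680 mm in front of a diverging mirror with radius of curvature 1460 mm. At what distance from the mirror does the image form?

574 mm

f = R/2 = 1460/2 = 730.0 mm; for a diverging mirror, f = -730.0 mm.
Mirror equation: 1/q = 1/f − 1/p = 1/(-730.0) − 1/(2680) = -0.001370 − 0.0003731 = -0.001743, so q = -574 mm.
The image is virtual, upright and reduced, behind the mirror.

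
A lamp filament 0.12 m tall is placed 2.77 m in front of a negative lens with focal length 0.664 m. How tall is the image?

0.0232 m

For a negative lens, f = -0.664 m.
1/d_i = 1/f − 1/d_o = 1/(-0.6640) − 1/(2.77) = -1.867, so d_i = -0.5356 m.
m = −d_i/d_o = +0.1934.
|h_i| = |m|·h_o = 0.1934 × 0.12 = 0.0232 m. The image is virtual, upright and reduced, on the same side as the object.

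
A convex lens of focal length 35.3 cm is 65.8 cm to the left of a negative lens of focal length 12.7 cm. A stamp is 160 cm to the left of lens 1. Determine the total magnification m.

Lens 1: 1/d_i1 = 1/(35.3) − 1/(160) = 0.02208, so d_i1 = 45.29 cm; m₁ = −d_i1/d_o1 = -0.2831.
d_o2 = 65.8 − (45.29) = 20.51 cm.
f₂ = −12.7 cm (diverging).
Lens 2: 1/d_i2 = 1/(-12.7) − 1/(20.51) = -0.1275, so d_i2 = -7.843 cm; m₂ = −d_i2/d_o2 = +0.3824.
m = m₁·m₂ = (-0.2831)(+0.3824) = -0.108.

m = -0.108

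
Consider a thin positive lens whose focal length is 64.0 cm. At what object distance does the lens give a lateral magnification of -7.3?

72.8 cm

m = −d_i/d_o ⇒ d_i = −m·d_o.
1/f = 1/d_o + 1/d_i = 1/d_o − 1/(m·d_o) = (1 − 1/m)/d_o, so d_o = f(1 − 1/m) = (64.00)(1 − 1/(-7.3)) = 72.8 cm.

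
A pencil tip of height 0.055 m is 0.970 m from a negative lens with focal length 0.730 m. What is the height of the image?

0.0236 m

For a negative lens, f = -0.730 m.
1/d_i = 1/f − 1/d_o = 1/(-0.7300) − 1/(0.970) = -2.401, so d_i = -0.4165 m.
m = −d_i/d_o = +0.4294.
|h_i| = |m|·h_o = 0.4294 × 0.055 = 0.0236 m. The image is virtual, upright and reduced, on the same side as the object.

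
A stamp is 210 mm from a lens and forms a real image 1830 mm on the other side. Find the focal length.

Real image ⇒ d_i = +1830 mm.
1/f = 1/d_o + 1/d_i = 1/(210) + 1/(1830) = 0.005308, so f = 188 mm.
Since f is positive, the lens is converging.

f = 188 mm (converging)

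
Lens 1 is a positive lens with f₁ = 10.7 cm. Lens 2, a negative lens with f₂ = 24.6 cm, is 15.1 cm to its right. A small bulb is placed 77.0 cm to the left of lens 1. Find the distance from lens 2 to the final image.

Lens 1: 1/d_i1 = 1/f₁ − 1/d_o1 = 1/(10.7) − 1/(77.0) = 0.08047, so d_i1 = 12.43 cm.
The intermediate image is 12.43 cm to the right of lens 1, which is 15.1 − (12.43) = 2.670 cm to the left of lens 2, so d_o2 = +2.670 cm.
Lens 2 is diverging, so f₂ = −24.6 cm.
Lens 2: 1/d_i2 = 1/f₂ − 1/d_o2 = 1/(-24.6) − 1/(2.670) = -0.4152, so d_i2 = -2.41 cm.
The final image is virtual, 2.41 cm to the left of lens 2 (overall magnification ≈ -0.15).

2.41 cm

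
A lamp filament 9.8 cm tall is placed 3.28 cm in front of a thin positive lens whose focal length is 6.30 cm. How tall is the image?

1/d_i = 1/f − 1/d_o = 1/(6.300) − 1/(3.28) = -0.1461, so d_i = -6.842 cm.
m = −d_i/d_o = +2.086.
|h_i| = |m|·h_o = 2.086 × 9.8 = 20.4 cm. The image is virtual, upright and enlarged, on the same side as the object.

20.4 cm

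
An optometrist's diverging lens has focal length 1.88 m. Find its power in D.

For a diverging lens, f = −1.88 m.
P = 1/f = 1/(-1.88 m) = -0.532 D.

P = -0.532 D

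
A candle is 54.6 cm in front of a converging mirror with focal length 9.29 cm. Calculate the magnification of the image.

1/d_i = 1/f − 1/d_o = 1/(9.290) − 1/(54.6) = 0.08933, so d_i = 11.19 cm.
m = −d_i/d_o = −(11.19)/(54.6) = -0.205.
The image is real, inverted and reduced, in front of the mirror.

m = -0.205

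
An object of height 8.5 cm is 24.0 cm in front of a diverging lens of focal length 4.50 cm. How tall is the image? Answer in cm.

1.34 cm

For a diverging lens, f = -4.50 cm.
1/d_i = 1/f − 1/d_o = 1/(-4.500) − 1/(24.0) = -0.2639, so d_i = -3.789 cm.
m = −d_i/d_o = +0.1579.
|h_i| = |m|·h_o = 0.1579 × 8.5 = 1.34 cm. The image is virtual, upright and reduced, on the same side as the object.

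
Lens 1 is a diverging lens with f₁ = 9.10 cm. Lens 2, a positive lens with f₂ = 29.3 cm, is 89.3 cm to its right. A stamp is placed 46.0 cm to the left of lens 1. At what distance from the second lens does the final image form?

42.0 cm

Lens 1 is diverging, so f₁ = −9.10 cm.
Lens 1: 1/d_i1 = 1/f₁ − 1/d_o1 = 1/(-9.10) − 1/(46.0) = -0.1316, so d_i1 = -7.597 cm.
The intermediate image is 7.597 cm to the left of lens 1 (virtual), which is 89.3 − (-7.597) = 96.90 cm to the left of lens 2, so d_o2 = +96.90 cm.
Lens 2: 1/d_i2 = 1/f₂ − 1/d_o2 = 1/(29.3) − 1/(96.90) = 0.02381, so d_i2 = 42.0 cm.
The final image is real, 42.0 cm to the right of lens 2 (overall magnification ≈ -0.072).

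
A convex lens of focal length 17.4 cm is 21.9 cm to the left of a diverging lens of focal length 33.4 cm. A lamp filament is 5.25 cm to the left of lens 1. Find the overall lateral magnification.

Lens 1: 1/d_i1 = 1/(17.4) − 1/(5.25) = -0.1330, so d_i1 = -7.519 cm; m₁ = −d_i1/d_o1 = +1.432.
d_o2 = 21.9 − (-7.519) = 29.42 cm.
f₂ = −33.4 cm (diverging).
Lens 2: 1/d_i2 = 1/(-33.4) − 1/(29.42) = -0.06393, so d_i2 = -15.64 cm; m₂ = −d_i2/d_o2 = +0.5317.
m = m₁·m₂ = (+1.432)(+0.5317) = +0.761.

m = +0.761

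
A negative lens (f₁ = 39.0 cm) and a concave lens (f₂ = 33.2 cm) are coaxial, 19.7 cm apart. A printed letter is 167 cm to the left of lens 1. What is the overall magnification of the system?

m = +0.0744

f₁ = −39.0 cm (diverging).
Lens 1: 1/d_i1 = 1/(-39.0) − 1/(167) = -0.03163, so d_i1 = -31.62 cm; m₁ = −d_i1/d_o1 = +0.1893.
d_o2 = 19.7 − (-31.62) = 51.32 cm.
f₂ = −33.2 cm (diverging).
Lens 2: 1/d_i2 = 1/(-33.2) − 1/(51.32) = -0.04961, so d_i2 = -20.16 cm; m₂ = −d_i2/d_o2 = +0.3928.
m = m₁·m₂ = (+0.1893)(+0.3928) = +0.0744.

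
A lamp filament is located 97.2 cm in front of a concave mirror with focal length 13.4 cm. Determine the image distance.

Mirror equation: 1/v = 1/f − 1/u = 1/(13.40) − 1/(97.2) = 0.07463 − 0.01029 = 0.06434, so v = 15.5 cm.
The image is real, inverted and reduced, in front of the mirror.

15.5 cm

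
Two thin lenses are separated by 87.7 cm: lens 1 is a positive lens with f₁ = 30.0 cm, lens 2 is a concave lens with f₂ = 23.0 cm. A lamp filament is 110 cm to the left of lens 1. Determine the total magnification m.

m = -0.124

Lens 1: 1/d_i1 = 1/(30.0) − 1/(110) = 0.02424, so d_i1 = 41.25 cm; m₁ = −d_i1/d_o1 = -0.3750.
d_o2 = 87.7 − (41.25) = 46.45 cm.
f₂ = −23.0 cm (diverging).
Lens 2: 1/d_i2 = 1/(-23.0) − 1/(46.45) = -0.06501, so d_i2 = -15.38 cm; m₂ = −d_i2/d_o2 = +0.3312.
m = m₁·m₂ = (-0.3750)(+0.3312) = -0.124.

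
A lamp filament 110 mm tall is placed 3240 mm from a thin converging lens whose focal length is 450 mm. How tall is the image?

1/d_i = 1/f − 1/d_o = 1/(450.0) − 1/(3240) = 0.001914, so d_i = 522.6 mm.
m = −d_i/d_o = -0.1613.
|h_i| = |m|·h_o = 0.1613 × 110 = 17.7 mm. The image is real, inverted and reduced, on the far side of the lens.

17.7 mm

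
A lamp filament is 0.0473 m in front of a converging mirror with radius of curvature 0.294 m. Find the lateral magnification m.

f = R/2 = 0.294/2 = 0.1470 m.
1/d_i = 1/f − 1/d_o = 1/(0.1470) − 1/(0.0473) = -14.34, so d_i = -0.06974 m.
m = −d_i/d_o = −(-0.06974)/(0.0473) = +1.47.
The image is virtual, upright and enlarged, behind the mirror.

m = +1.47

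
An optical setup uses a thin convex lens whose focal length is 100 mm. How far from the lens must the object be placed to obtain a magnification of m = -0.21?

m = −d_i/d_o ⇒ d_i = −m·d_o.
1/f = 1/d_o + 1/d_i = 1/d_o − 1/(m·d_o) = (1 − 1/m)/d_o, so d_o = f(1 − 1/m) = (100.0)(1 − 1/(-0.21)) = 576 mm.

576 mm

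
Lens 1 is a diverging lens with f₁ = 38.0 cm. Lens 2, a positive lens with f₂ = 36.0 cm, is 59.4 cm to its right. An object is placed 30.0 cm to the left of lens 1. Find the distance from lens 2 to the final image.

68.3 cm

Lens 1 is diverging, so f₁ = −38.0 cm.
Lens 1: 1/d_i1 = 1/f₁ − 1/d_o1 = 1/(-38.0) − 1/(30.0) = -0.05965, so d_i1 = -16.76 cm.
The intermediate image is 16.76 cm to the left of lens 1 (virtual), which is 59.4 − (-16.76) = 76.16 cm to the left of lens 2, so d_o2 = +76.16 cm.
Lens 2: 1/d_i2 = 1/f₂ − 1/d_o2 = 1/(36.0) − 1/(76.16) = 0.01465, so d_i2 = 68.3 cm.
The final image is real, 68.3 cm to the right of lens 2 (overall magnification ≈ -0.50).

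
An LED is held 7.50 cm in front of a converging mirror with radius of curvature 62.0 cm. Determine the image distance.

9.89 cm

f = R/2 = 62.0/2 = 31.00 cm.
Mirror equation: 1/q = 1/f − 1/p = 1/(31.00) − 1/(7.50) = 0.03226 − 0.1333 = -0.1011, so q = -9.89 cm.
The image is virtual, upright and enlarged, behind the mirror.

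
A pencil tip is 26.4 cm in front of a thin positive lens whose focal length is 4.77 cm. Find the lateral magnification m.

1/d_i = 1/f − 1/d_o = 1/(4.770) − 1/(26.4) = 0.1718, so d_i = 5.822 cm.
m = −d_i/d_o = −(5.822)/(26.4) = -0.221.
The image is real, inverted and reduced, on the far side of the lens.

m = -0.221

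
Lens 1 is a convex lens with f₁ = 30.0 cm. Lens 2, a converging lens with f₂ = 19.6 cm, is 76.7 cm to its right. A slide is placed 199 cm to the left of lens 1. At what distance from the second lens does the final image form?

Lens 1: 1/d_i1 = 1/f₁ − 1/d_o1 = 1/(30.0) − 1/(199) = 0.02831, so d_i1 = 35.33 cm.
The intermediate image is 35.33 cm to the right of lens 1, which is 76.7 − (35.33) = 41.37 cm to the left of lens 2, so d_o2 = +41.37 cm.
Lens 2: 1/d_i2 = 1/f₂ − 1/d_o2 = 1/(19.6) − 1/(41.37) = 0.02685, so d_i2 = 37.2 cm.
The final image is real, 37.2 cm to the right of lens 2 (overall magnification ≈ 0.16).

37.2 cm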